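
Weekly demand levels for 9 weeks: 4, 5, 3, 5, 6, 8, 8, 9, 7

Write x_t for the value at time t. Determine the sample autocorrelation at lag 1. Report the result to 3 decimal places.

Mean x̄ = (4 + 5 + 3 + 5 + 6 + 8 + 8 + 9 + 7)/9 = 6.1111
Numerator Σ_{t=1}^{8}(x_t−x̄)(x_{t+1}−x̄) = 20.7654
Denominator Σ(x_t−x̄)² = 32.8889
r_1 = 20.7654 / 32.8889 = 0.631

0.631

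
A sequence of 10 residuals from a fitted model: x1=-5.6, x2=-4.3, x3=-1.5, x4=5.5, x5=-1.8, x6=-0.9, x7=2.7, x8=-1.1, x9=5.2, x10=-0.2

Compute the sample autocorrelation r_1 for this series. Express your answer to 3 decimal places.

Mean x̄ = (-5.6 − 4.3 − 1.5 + 5.5 − 1.8 − 0.9 + 2.7 − 1.1 + 5.2 − 0.2)/10 = -0.2000
Numerator Σ_{t=1}^{9}(x_t−x̄)(x_{t+1}−x̄) = 2.5600
Denominator Σ(x_t−x̄)² = 121.5800
r_1 = 2.5600 / 121.5800 = 0.021

0.021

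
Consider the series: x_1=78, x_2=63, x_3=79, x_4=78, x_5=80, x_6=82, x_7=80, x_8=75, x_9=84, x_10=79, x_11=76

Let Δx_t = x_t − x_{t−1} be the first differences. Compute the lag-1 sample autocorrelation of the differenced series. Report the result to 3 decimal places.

First differences Δx: -15, 16, -1, 2, 2, -2, -5, 9, -5, -3
Mean of differences = -0.2000
Numerator Σ(Δx_t−Δx̄)(Δx_{t+1}−Δx̄) = -319.8400
Denominator Σ(Δx_t−Δx̄)² = 633.6000
r_1(Δx) = -319.8400 / 633.6000 = -0.505

-0.505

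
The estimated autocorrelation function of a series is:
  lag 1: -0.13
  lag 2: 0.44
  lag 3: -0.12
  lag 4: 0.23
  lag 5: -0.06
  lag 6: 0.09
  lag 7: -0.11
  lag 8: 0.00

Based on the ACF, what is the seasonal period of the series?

2

The largest autocorrelation is r_2 = 0.44, with a weaker echo at lag 4 (0.23); the remaining lags stay at or below 0.09.
The dominant spike at lag 2 indicates a seasonal period of 2.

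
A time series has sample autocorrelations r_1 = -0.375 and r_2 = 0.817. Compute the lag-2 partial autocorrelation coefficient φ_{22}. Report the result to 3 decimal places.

φ_{22} = (r_2 − r_1²) / (1 − r_1²)
r_1² = (-0.375)² = 0.140625
Numerator = 0.817 − 0.1406 = 0.6764; denominator = 1 − 0.1406 = 0.8594
φ_{22} = 0.6764 / 0.8594 = 0.787

0.787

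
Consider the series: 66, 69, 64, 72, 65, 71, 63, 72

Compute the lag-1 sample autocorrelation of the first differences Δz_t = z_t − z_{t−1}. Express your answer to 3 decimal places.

First differences Δz: 3, -5, 8, -7, 6, -8, 9
Mean of differences = 0.8571
Numerator Σ(Δz_t−Δz̄)(Δz_{t+1}−Δz̄) = -268.5918
Denominator Σ(Δz_t−Δz̄)² = 322.8571
r_1(Δz) = -268.5918 / 322.8571 = -0.832

-0.832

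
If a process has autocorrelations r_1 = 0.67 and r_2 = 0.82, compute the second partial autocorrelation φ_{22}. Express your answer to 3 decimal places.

0.673

φ_{22} = (r_2 − r_1²) / (1 − r_1²)
r_1² = (0.67)² = 0.4489
Numerator = 0.82 − 0.4489 = 0.3711; denominator = 1 − 0.4489 = 0.5511
φ_{22} = 0.3711 / 0.5511 = 0.673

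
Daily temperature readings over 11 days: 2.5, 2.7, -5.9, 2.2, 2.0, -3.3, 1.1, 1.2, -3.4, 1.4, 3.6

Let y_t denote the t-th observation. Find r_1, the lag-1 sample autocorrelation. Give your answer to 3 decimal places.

-0.312

Mean ȳ = (2.5 + 2.7 − 5.9 + 2.2 + 2.0 − 3.3 + 1.1 + 1.2 − 3.4 + 1.4 + 3.6)/11 = 0.3727
Numerator Σ_{t=1}^{10}(y_t−ȳ)(y_{t+1}−ȳ) = -29.8635
Denominator Σ(y_t−ȳ)² = 95.6818
r_1 = -29.8635 / 95.6818 = -0.312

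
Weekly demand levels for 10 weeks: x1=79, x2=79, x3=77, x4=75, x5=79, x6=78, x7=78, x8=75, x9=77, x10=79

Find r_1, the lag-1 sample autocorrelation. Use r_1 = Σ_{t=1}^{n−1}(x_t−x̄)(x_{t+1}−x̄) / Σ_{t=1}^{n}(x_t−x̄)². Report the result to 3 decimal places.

Mean x̄ = (79 + 79 + 77 + 75 + 79 + 78 + 78 + 75 + 77 + 79)/10 = 77.6000
Numerator Σ_{t=1}^{9}(x_t−x̄)(x_{t+1}−x̄) = -0.5600
Denominator Σ(x_t−x̄)² = 22.4000
r_1 = -0.5600 / 22.4000 = -0.025

-0.025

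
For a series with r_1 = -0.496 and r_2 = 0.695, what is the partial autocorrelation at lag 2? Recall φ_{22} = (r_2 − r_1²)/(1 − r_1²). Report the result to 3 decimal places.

0.595

φ_{22} = (r_2 − r_1²) / (1 − r_1²)
r_1² = (-0.496)² = 0.246016
Numerator = 0.695 − 0.2460 = 0.4490; denominator = 1 − 0.2460 = 0.7540
φ_{22} = 0.4490 / 0.7540 = 0.595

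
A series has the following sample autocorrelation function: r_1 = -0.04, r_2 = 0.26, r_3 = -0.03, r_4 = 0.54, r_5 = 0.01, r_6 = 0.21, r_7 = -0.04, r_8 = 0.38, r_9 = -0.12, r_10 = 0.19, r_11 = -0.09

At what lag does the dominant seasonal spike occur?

4

The largest autocorrelation is r_4 = 0.54, with a weaker echo at lag 8 (0.38); the remaining lags stay at or below 0.26.
The dominant spike at lag 4 indicates a seasonal period of 4.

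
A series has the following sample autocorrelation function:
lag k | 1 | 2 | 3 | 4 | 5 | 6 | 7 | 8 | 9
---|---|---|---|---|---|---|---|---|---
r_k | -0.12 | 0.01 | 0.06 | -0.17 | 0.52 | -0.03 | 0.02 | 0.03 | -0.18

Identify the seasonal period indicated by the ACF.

The largest autocorrelation is r_5 = 0.52; the remaining lags stay at or below 0.06.
The dominant spike at lag 5 indicates a seasonal period of 5.

5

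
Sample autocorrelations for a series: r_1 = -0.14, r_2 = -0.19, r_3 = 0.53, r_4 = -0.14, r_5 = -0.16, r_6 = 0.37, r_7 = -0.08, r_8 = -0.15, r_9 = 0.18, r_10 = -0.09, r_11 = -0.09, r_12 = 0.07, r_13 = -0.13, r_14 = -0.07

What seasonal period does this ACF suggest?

The largest autocorrelation is r_3 = 0.53, with weaker echoes at lags 6 (0.37) and 9 (0.18); the remaining lags stay at or below 0.07.
The dominant spike at lag 3 indicates a seasonal period of 3.

3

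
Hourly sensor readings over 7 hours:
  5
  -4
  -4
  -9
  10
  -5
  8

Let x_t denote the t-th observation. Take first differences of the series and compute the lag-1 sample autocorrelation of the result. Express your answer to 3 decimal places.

-0.669

First differences Δx: -9, 0, -5, 19, -15, 13
Mean of differences = 0.5000
Numerator Σ(Δx_t−Δx̄)(Δx_{t+1}−Δx̄) = -574.7500
Denominator Σ(Δx_t−Δx̄)² = 859.5000
r_1(Δx) = -574.7500 / 859.5000 = -0.669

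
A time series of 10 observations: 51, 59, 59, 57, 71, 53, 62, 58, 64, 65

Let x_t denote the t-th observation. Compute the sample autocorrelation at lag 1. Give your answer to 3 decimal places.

Mean x̄ = (51 + 59 + 59 + 57 + 71 + 53 + 62 + 58 + 64 + 65)/10 = 59.9000
Numerator Σ_{t=1}^{9}(x_t−x̄)(x_{t+1}−x̄) = -102.7100
Denominator Σ(x_t−x̄)² = 310.9000
r_1 = -102.7100 / 310.9000 = -0.330

-0.330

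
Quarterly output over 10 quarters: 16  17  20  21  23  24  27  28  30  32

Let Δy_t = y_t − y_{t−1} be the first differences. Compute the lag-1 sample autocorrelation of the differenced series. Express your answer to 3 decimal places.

-0.769

First differences Δy: 1, 3, 1, 2, 1, 3, 1, 2, 2
Mean of differences = 1.7778
Numerator Σ(Δy_t−Δȳ)(Δy_{t+1}−Δȳ) = -4.2716
Denominator Σ(Δy_t−Δȳ)² = 5.5556
r_1(Δy) = -4.2716 / 5.5556 = -0.769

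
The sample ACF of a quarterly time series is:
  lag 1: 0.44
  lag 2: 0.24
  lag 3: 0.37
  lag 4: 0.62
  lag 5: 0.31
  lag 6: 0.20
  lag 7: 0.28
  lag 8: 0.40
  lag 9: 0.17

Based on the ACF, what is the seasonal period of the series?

4

The largest autocorrelation is r_4 = 0.62; the remaining lags stay at or below 0.44. The elevated value at lag 1 (0.44), dropping to 0.24 at lag 2, reflects decaying short-term dependence rather than seasonality.
The dominant spike at lag 4 indicates a seasonal period of 4.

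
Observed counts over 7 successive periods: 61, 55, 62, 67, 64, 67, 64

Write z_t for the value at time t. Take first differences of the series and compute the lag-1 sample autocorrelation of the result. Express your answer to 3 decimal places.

-0.341

First differences Δz: -6, 7, 5, -3, 3, -3
Mean of differences = 0.5000
Numerator Σ(Δz_t−Δz̄)(Δz_{t+1}−Δz̄) = -46.2500
Denominator Σ(Δz_t−Δz̄)² = 135.5000
r_1(Δz) = -46.2500 / 135.5000 = -0.341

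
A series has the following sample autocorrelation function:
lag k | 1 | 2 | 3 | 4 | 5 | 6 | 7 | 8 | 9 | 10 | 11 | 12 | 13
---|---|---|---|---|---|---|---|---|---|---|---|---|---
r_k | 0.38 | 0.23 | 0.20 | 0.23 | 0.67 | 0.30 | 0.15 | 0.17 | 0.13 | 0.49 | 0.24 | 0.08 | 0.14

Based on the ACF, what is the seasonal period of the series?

The largest autocorrelation is r_5 = 0.67, with a weaker echo at lag 10 (0.49); the remaining lags stay at or below 0.38. The elevated value at lag 1 (0.38), dropping to 0.23 at lag 2, reflects decaying short-term dependence rather than seasonality.
The dominant spike at lag 5 indicates a seasonal period of 5.

5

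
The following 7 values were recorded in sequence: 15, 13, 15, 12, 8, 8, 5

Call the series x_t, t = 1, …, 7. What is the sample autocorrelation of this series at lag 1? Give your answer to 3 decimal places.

Mean x̄ = (15 + 13 + 15 + 12 + 8 + 8 + 5)/7 = 10.8571
Numerator Σ_{t=1}^{6}(x_t−x̄)(x_{t+1}−x̄) = 44.1224
Denominator Σ(x_t−x̄)² = 90.8571
r_1 = 44.1224 / 90.8571 = 0.486

0.486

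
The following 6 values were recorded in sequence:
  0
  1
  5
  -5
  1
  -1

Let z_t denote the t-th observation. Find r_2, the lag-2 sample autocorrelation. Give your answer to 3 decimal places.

0.094

Mean z̄ = (0 + 1 + 5 − 5 + 1 − 1)/6 = 0.1667
Σ(z_t−z̄)(z_{t+2}−z̄) = (-0.8056) + (-4.3056) + (4.0278) + (6.0278) = 4.9444
Denominator Σ(z_t−z̄)² = 52.8333
r_2 = 4.9444 / 52.8333 = 0.094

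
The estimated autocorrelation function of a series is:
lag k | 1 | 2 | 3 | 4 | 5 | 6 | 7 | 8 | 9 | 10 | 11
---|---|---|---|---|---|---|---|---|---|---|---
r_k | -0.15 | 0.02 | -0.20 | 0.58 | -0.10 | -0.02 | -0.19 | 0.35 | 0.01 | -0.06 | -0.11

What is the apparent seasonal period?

The largest autocorrelation is r_4 = 0.58, with a weaker echo at lag 8 (0.35); the remaining lags stay at or below 0.02.
The dominant spike at lag 4 indicates a seasonal period of 4.

4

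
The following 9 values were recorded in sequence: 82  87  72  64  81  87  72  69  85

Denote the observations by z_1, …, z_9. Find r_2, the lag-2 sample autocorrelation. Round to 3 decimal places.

Mean z̄ = (82 + 87 + 72 + 64 + 81 + 87 + 72 + 69 + 85)/9 = 77.6667
Σ(z_t−z̄)(z_{t+2}−z̄) = (-24.5556) + (-127.5556) + (-18.8889) + (-127.5556) + (-18.8889) + (-80.8889) + (-41.5556) = -439.8889
Denominator Σ(z_t−z̄)² = 584.0000
r_2 = -439.8889 / 584.0000 = -0.753

-0.753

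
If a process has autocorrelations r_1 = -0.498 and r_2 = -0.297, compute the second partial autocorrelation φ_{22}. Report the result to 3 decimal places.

φ_{22} = (r_2 − r_1²) / (1 − r_1²)
r_1² = (-0.498)² = 0.248004
Numerator = -0.297 − 0.2480 = -0.5450; denominator = 1 − 0.2480 = 0.7520
φ_{22} = -0.5450 / 0.7520 = -0.725

-0.725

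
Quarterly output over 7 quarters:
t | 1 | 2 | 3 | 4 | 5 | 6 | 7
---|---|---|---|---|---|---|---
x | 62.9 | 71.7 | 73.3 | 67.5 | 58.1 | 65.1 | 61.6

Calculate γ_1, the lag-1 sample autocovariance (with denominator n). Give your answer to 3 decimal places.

Mean x̄ = (62.9 + 71.7 + 73.3 + 67.5 + 58.1 + 65.1 + 61.6)/7 = 65.7429
Deviations: -2.8429, 5.9571, 7.5571, 1.7571, -7.6429, -0.6429, -4.1429
Σ_{t=1}^{6}(x_t−x̄)(x_{t+1}−x̄) = 35.5096
γ_1 = 35.5096 / 7 = 5.073

5.073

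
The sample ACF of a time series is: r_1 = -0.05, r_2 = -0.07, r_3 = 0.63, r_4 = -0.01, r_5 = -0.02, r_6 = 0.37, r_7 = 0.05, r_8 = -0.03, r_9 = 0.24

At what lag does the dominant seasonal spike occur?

3

The largest autocorrelation is r_3 = 0.63, with weaker echoes at lags 6 (0.37) and 9 (0.24); the remaining lags stay at or below 0.05.
The dominant spike at lag 3 indicates a seasonal period of 3.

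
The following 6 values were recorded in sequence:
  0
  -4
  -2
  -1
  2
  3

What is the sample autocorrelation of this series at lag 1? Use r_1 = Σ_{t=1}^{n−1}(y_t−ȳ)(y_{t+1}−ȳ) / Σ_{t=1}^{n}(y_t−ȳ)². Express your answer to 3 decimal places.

Mean ȳ = (0 − 4 − 2 − 1 + 2 + 3)/6 = -0.3333
Deviations from mean: 0.3333, -3.6667, -1.6667, -0.6667, 2.3333, 3.3333
Σ(y_t−ȳ)(y_{t+1}−ȳ) = (-1.2222) + (6.1111) + (1.1111) + (-1.5556) + (7.7778) = 12.2222
Denominator Σ(y_t−ȳ)² = 33.3333
r_1 = 12.2222 / 33.3333 = 0.367

0.367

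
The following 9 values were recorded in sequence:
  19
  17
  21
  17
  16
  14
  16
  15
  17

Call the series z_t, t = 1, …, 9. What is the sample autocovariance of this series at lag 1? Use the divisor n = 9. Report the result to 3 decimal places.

Mean z̄ = (19 + 17 + 21 + 17 + 16 + 14 + 16 + 15 + 17)/9 = 16.8889
Σ_{t=1}^{8}(z_t−z̄)(z_{t+1}−z̄) = 7.6543
γ_1 = 7.6543 / 9 = 0.850

0.850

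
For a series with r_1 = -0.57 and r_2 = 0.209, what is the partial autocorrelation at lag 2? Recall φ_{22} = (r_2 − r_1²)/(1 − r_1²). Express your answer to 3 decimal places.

φ_{22} = (r_2 − r_1²) / (1 − r_1²)
r_1² = (-0.57)² = 0.3249
Numerator = 0.209 − 0.3249 = -0.1159; denominator = 1 − 0.3249 = 0.6751
φ_{22} = -0.1159 / 0.6751 = -0.172

-0.172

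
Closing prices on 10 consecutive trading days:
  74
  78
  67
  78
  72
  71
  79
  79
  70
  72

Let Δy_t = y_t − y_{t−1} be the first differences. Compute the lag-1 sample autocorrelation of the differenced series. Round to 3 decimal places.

First differences Δy: 4, -11, 11, -6, -1, 8, 0, -9, 2
Mean of differences = -0.2222
Numerator Σ(Δy_t−Δȳ)(Δy_{t+1}−Δȳ) = -252.8272
Denominator Σ(Δy_t−Δȳ)² = 443.5556
r_1(Δy) = -252.8272 / 443.5556 = -0.570

-0.570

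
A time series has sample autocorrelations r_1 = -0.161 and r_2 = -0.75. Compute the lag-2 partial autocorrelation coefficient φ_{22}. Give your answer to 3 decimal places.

φ_{22} = (r_2 − r_1²) / (1 − r_1²)
r_1² = (-0.161)² = 0.025921
Numerator = -0.75 − 0.0259 = -0.7759; denominator = 1 − 0.0259 = 0.9741
φ_{22} = -0.7759 / 0.9741 = -0.797

-0.797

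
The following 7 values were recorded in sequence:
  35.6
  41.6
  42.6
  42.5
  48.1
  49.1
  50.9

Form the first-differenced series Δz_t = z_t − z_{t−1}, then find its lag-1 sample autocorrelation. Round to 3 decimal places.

-0.384

First differences Δz: 6.0, 1.0, -0.1, 5.6, 1.0, 1.8
Mean of differences = 2.5500
Numerator Σ(Δz_t−Δz̄)(Δz_{t+1}−Δz̄) = -12.8875
Denominator Σ(Δz_t−Δz̄)² = 33.5950
r_1(Δz) = -12.8875 / 33.5950 = -0.384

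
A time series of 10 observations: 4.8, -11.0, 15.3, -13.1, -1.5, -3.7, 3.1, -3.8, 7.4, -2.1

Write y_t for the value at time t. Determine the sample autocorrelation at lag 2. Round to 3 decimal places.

Mean ȳ = (4.8 − 11.0 + 15.3 − 13.1 − 1.5 − 3.7 + 3.1 − 3.8 + 7.4 − 2.1)/10 = -0.4600
Numerator Σ_{t=1}^{8}(y_t−ȳ)(y_{t+2}−ȳ) = 281.2648
Denominator Σ(y_t−ȳ)² = 646.7840
r_2 = 281.2648 / 646.7840 = 0.435

0.435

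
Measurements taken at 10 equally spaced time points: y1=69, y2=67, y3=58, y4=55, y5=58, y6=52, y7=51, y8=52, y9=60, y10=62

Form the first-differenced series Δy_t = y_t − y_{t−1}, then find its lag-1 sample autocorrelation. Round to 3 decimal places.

0.201

First differences Δy: -2, -9, -3, 3, -6, -1, 1, 8, 2
Mean of differences = -0.7778
Numerator Σ(Δy_t−Δȳ)(Δy_{t+1}−Δȳ) = 40.9506
Denominator Σ(Δy_t−Δȳ)² = 203.5556
r_1(Δy) = 40.9506 / 203.5556 = 0.201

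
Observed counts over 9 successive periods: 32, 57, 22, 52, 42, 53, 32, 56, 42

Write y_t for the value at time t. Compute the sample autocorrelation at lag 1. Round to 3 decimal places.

-0.750

Mean ȳ = (32 + 57 + 22 + 52 + 42 + 53 + 32 + 56 + 42)/9 = 43.1111
Numerator Σ_{t=1}^{8}(y_t−ȳ)(y_{t+1}−ȳ) = -923.4568
Denominator Σ(y_t−ȳ)² = 1230.8889
r_1 = -923.4568 / 1230.8889 = -0.750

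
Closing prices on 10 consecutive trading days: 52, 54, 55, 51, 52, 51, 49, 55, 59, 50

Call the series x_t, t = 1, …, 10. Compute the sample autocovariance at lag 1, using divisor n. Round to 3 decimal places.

Mean x̄ = (52 + 54 + 55 + 51 + 52 + 51 + 49 + 55 + 59 + 50)/10 = 52.8000
Σ_{t=1}^{9}(x_t−x̄)(x_{t+1}−x̄) = -4.6400
γ_1 = -4.6400 / 10 = -0.464

-0.464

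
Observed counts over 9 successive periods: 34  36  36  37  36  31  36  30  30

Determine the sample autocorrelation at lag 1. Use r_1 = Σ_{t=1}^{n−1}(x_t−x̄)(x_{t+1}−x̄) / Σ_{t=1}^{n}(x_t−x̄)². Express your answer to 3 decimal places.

Mean x̄ = (34 + 36 + 36 + 37 + 36 + 31 + 36 + 30 + 30)/9 = 34.0000
Numerator Σ_{t=1}^{8}(x_t−x̄)(x_{t+1}−x̄) = 12.0000
Denominator Σ(x_t−x̄)² = 66.0000
r_1 = 12.0000 / 66.0000 = 0.182

0.182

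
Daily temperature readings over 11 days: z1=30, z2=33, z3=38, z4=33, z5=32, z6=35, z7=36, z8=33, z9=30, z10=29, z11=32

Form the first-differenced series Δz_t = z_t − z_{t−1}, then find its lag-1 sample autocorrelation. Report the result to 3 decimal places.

First differences Δz: 3, 5, -5, -1, 3, 1, -3, -3, -1, 3
Mean of differences = 0.2000
Numerator Σ(Δz_t−Δz̄)(Δz_{t+1}−Δz̄) = 1.7600
Denominator Σ(Δz_t−Δz̄)² = 97.6000
r_1(Δz) = 1.7600 / 97.6000 = 0.018

0.018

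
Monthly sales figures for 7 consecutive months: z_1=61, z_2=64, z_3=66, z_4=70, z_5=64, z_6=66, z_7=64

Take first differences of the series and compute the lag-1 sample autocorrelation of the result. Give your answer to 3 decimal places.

First differences Δz: 3, 2, 4, -6, 2, -2
Mean of differences = 0.5000
Numerator Σ(Δz_t−Δz̄)(Δz_{t+1}−Δz̄) = -27.2500
Denominator Σ(Δz_t−Δz̄)² = 71.5000
r_1(Δz) = -27.2500 / 71.5000 = -0.381

-0.381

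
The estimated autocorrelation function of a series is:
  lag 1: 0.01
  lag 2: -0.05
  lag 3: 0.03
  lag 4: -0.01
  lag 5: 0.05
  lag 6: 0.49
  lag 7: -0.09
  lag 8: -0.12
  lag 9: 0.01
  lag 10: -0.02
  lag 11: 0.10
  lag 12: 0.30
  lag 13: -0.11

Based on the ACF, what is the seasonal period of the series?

6

The largest autocorrelation is r_6 = 0.49, with a weaker echo at lag 12 (0.30); the remaining lags stay at or below 0.10.
The dominant spike at lag 6 indicates a seasonal period of 6.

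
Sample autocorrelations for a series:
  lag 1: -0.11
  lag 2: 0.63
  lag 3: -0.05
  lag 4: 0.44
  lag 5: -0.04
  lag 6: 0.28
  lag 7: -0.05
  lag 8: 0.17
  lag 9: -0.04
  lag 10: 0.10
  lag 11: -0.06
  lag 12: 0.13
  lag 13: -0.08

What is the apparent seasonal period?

2

The largest autocorrelation is r_2 = 0.63, with weaker echoes at lags 4 (0.44), 6 (0.28) and 8 (0.17); the remaining lags stay at or below 0.13.
The dominant spike at lag 2 indicates a seasonal period of 2.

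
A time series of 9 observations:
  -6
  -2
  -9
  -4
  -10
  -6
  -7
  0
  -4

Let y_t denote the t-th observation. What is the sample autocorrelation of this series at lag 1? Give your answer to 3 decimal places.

Mean ȳ = (-6 − 2 − 9 − 4 − 10 − 6 − 7 + 0 − 4)/9 = -5.3333
Numerator Σ_{t=1}^{8}(y_t−ȳ)(y_{t+1}−ȳ) = -23.1111
Denominator Σ(y_t−ȳ)² = 82.0000
r_1 = -23.1111 / 82.0000 = -0.282

-0.282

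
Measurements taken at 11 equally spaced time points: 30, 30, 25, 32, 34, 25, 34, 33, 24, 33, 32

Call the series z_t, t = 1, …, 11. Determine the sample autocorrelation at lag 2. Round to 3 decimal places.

Mean z̄ = (30 + 30 + 25 + 32 + 34 + 25 + 34 + 33 + 24 + 33 + 32)/11 = 30.1818
Numerator Σ_{t=1}^{9}(z_t−z̄)(z_{t+2}−z̄) = -55.5207
Denominator Σ(z_t−z̄)² = 143.6364
r_2 = -55.5207 / 143.6364 = -0.387

-0.387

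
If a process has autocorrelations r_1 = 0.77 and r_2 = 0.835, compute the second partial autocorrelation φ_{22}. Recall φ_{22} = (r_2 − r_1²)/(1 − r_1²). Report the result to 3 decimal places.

0.595

φ_{22} = (r_2 − r_1²) / (1 − r_1²)
r_1² = (0.77)² = 0.5929
Numerator = 0.835 − 0.5929 = 0.2421; denominator = 1 − 0.5929 = 0.4071
φ_{22} = 0.2421 / 0.4071 = 0.595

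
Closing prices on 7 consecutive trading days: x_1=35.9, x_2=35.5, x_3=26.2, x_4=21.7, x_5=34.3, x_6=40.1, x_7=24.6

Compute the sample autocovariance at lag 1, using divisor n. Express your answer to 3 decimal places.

Mean x̄ = (35.9 + 35.5 + 26.2 + 21.7 + 34.3 + 40.1 + 24.6)/7 = 31.1857
Deviations: 4.7143, 4.3143, -4.9857, -9.4857, 3.1143, 8.9143, -6.5857
Σ_{t=1}^{6}(x_t−x̄)(x_{t+1}−x̄) = -14.3645
γ_1 = -14.3645 / 7 = -2.052

-2.052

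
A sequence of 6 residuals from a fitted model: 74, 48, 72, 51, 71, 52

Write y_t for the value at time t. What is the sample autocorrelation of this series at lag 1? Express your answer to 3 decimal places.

-0.827

Mean ȳ = (74 + 48 + 72 + 51 + 71 + 52)/6 = 61.3333
Deviations from mean: 12.6667, -13.3333, 10.6667, -10.3333, 9.6667, -9.3333
Numerator Σ_{t=1}^{5}(y_t−ȳ)(y_{t+1}−ȳ) = -611.4444
Denominator Σ(y_t−ȳ)² = 739.3333
r_1 = -611.4444 / 739.3333 = -0.827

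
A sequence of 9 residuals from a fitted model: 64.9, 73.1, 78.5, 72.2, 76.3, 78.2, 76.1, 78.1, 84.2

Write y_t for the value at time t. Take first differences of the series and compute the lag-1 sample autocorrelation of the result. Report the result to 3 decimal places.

First differences Δy: 8.2, 5.4, -6.3, 4.1, 1.9, -2.1, 2.0, 6.1
Mean of differences = 2.4125
Numerator Σ(Δy_t−Δȳ)(Δy_{t+1}−Δȳ) = -21.6527
Denominator Σ(Δy_t−Δȳ)² = 155.5688
r_1(Δy) = -21.6527 / 155.5688 = -0.139

-0.139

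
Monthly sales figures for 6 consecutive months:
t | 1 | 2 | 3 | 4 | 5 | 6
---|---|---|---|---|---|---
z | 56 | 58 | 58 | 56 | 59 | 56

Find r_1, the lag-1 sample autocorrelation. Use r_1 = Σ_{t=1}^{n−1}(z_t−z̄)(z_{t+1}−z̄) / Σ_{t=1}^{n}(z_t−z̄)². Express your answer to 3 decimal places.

-0.626

Mean z̄ = (56 + 58 + 58 + 56 + 59 + 56)/6 = 57.1667
Deviations from mean: -1.1667, 0.8333, 0.8333, -1.1667, 1.8333, -1.1667
Numerator Σ_{t=1}^{5}(z_t−z̄)(z_{t+1}−z̄) = -5.5278
Denominator Σ(z_t−z̄)² = 8.8333
r_1 = -5.5278 / 8.8333 = -0.626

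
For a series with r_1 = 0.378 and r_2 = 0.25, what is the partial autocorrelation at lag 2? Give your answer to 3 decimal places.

0.125

φ_{22} = (r_2 − r_1²) / (1 − r_1²)
r_1² = (0.378)² = 0.142884
Numerator = 0.25 − 0.1429 = 0.1071; denominator = 1 − 0.1429 = 0.8571
φ_{22} = 0.1071 / 0.8571 = 0.125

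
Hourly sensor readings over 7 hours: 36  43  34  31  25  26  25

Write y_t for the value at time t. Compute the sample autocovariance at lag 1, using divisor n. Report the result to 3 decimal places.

22.015

Mean ȳ = (36 + 43 + 34 + 31 + 25 + 26 + 25)/7 = 31.4286
Deviations: 4.5714, 11.5714, 2.5714, -0.4286, -6.4286, -5.4286, -6.4286
Σ_{t=1}^{6}(y_t−ȳ)(y_{t+1}−ȳ) = 154.1020
γ_1 = 154.1020 / 7 = 22.015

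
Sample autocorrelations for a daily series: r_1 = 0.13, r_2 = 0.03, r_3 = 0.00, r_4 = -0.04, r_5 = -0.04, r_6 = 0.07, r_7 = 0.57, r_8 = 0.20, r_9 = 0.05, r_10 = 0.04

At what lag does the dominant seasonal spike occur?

The largest autocorrelation is r_7 = 0.57; the remaining lags stay at or below 0.20.
The dominant spike at lag 7 indicates a seasonal period of 7.

7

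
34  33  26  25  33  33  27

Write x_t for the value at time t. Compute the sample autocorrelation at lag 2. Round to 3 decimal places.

-0.713

Mean x̄ = (34 + 33 + 26 + 25 + 33 + 33 + 27)/7 = 30.1429
Deviations from mean: 3.8571, 2.8571, -4.1429, -5.1429, 2.8571, 2.8571, -3.1429
Numerator Σ_{t=1}^{5}(x_t−x̄)(x_{t+2}−x̄) = -66.1837
Denominator Σ(x_t−x̄)² = 92.8571
r_2 = -66.1837 / 92.8571 = -0.713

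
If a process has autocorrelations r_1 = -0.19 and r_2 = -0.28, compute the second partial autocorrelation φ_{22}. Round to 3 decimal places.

-0.328

φ_{22} = (r_2 − r_1²) / (1 − r_1²)
r_1² = (-0.19)² = 0.0361
Numerator = -0.28 − 0.0361 = -0.3161; denominator = 1 − 0.0361 = 0.9639
φ_{22} = -0.3161 / 0.9639 = -0.328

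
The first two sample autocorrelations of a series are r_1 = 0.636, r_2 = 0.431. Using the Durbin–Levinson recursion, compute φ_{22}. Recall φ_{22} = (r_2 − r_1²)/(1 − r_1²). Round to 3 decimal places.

0.045

φ_{22} = (r_2 − r_1²) / (1 − r_1²)
r_1² = (0.636)² = 0.404496
Numerator = 0.431 − 0.4045 = 0.0265; denominator = 1 − 0.4045 = 0.5955
φ_{22} = 0.0265 / 0.5955 = 0.045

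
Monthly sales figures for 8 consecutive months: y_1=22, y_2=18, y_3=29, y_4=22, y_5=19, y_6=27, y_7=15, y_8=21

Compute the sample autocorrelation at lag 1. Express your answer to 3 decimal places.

-0.486

Mean ȳ = (22 + 18 + 29 + 22 + 19 + 27 + 15 + 21)/8 = 21.6250
Deviations from mean: 0.3750, -3.6250, 7.3750, 0.3750, -2.6250, 5.3750, -6.6250, -0.6250
Numerator Σ_{t=1}^{7}(y_t−ȳ)(y_{t+1}−ȳ) = -71.8906
Denominator Σ(y_t−ȳ)² = 147.8750
r_1 = -71.8906 / 147.8750 = -0.486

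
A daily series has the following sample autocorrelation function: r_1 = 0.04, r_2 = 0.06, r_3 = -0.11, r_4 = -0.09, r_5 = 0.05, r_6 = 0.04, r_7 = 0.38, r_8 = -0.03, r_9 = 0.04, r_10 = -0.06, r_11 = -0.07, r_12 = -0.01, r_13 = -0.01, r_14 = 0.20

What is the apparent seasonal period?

7

The largest autocorrelation is r_7 = 0.38, with a weaker echo at lag 14 (0.20); the remaining lags stay at or below 0.06.
The dominant spike at lag 7 indicates a seasonal period of 7.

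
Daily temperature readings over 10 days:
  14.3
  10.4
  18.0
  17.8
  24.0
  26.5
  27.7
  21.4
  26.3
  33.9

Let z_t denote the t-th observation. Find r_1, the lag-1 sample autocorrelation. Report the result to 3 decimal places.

0.504

Mean z̄ = (14.3 + 10.4 + 18.0 + 17.8 + 24.0 + 26.5 + 27.7 + 21.4 + 26.3 + 33.9)/10 = 22.0300
Numerator Σ_{t=1}^{9}(z_t−z̄)(z_{t+1}−z̄) = 224.0561
Denominator Σ(z_t−z̄)² = 444.6810
r_1 = 224.0561 / 444.6810 = 0.504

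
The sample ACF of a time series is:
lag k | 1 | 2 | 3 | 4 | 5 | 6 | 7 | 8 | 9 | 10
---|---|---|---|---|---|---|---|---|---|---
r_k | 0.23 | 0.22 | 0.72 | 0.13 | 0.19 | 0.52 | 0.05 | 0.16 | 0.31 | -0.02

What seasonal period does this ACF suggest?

The largest autocorrelation is r_3 = 0.72, with weaker echoes at lags 6 (0.52) and 9 (0.31); the remaining lags stay at or below 0.23. The elevated value at lag 1 (0.23), dropping to 0.22 at lag 2, reflects decaying short-term dependence rather than seasonality.
The dominant spike at lag 3 indicates a seasonal period of 3.

3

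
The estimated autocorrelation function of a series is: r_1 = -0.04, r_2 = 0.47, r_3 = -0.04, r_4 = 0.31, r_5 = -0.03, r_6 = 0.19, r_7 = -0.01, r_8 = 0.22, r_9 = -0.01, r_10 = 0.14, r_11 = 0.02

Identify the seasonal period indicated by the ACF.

2

The largest autocorrelation is r_2 = 0.47, with weaker echoes at lags 4 (0.31), 6 (0.19) and 8 (0.22); the remaining lags stay at or below 0.14.
The dominant spike at lag 2 indicates a seasonal period of 2.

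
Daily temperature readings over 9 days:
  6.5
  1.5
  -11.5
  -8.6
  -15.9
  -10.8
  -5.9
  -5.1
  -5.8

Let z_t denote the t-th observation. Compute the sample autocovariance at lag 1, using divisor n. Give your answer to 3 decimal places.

Mean z̄ = (6.5 + 1.5 − 11.5 − 8.6 − 15.9 − 10.8 − 5.9 − 5.1 − 5.8)/9 = -6.1778
Σ_{t=1}^{8}(z_t−z̄)(z_{t+1}−z̄) = 137.2762
γ_1 = 137.2762 / 9 = 15.253

15.253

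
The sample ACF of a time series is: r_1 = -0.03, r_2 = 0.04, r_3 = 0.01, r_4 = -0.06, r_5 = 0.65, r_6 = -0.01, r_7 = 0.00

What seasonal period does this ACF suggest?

5

The largest autocorrelation is r_5 = 0.65; the remaining lags stay at or below 0.04.
The dominant spike at lag 5 indicates a seasonal period of 5.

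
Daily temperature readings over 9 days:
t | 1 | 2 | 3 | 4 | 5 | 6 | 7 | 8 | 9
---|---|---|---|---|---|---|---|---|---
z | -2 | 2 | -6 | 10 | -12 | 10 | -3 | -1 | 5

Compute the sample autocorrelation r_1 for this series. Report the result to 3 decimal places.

Mean z̄ = (-2 + 2 − 6 + 10 − 12 + 10 − 3 − 1 + 5)/9 = 0.3333
Numerator Σ_{t=1}^{8}(z_t−z̄)(z_{t+1}−z̄) = -348.1111
Denominator Σ(z_t−z̄)² = 422.0000
r_1 = -348.1111 / 422.0000 = -0.825

-0.825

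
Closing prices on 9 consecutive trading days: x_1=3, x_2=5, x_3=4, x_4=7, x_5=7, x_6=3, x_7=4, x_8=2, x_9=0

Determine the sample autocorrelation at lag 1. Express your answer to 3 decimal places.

0.329

Mean x̄ = (3 + 5 + 4 + 7 + 7 + 3 + 4 + 2 + 0)/9 = 3.8889
Numerator Σ_{t=1}^{8}(x_t−x̄)(x_{t+1}−x̄) = 13.4321
Denominator Σ(x_t−x̄)² = 40.8889
r_1 = 13.4321 / 40.8889 = 0.329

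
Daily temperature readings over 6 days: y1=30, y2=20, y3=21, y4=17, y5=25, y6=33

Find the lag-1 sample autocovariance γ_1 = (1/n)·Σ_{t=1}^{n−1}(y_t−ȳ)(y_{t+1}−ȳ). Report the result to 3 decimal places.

Mean ȳ = (30 + 20 + 21 + 17 + 25 + 33)/6 = 24.3333
Σ_{t=1}^{5}(y_t−ȳ)(y_{t+1}−ȳ) = 15.2222
γ_1 = 15.2222 / 6 = 2.537

2.537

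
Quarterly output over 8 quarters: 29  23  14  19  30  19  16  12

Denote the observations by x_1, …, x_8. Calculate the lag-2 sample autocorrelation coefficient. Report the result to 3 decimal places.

-0.483

Mean x̄ = (29 + 23 + 14 + 19 + 30 + 19 + 16 + 12)/8 = 20.2500
Deviations from mean: 8.7500, 2.7500, -6.2500, -1.2500, 9.7500, -1.2500, -4.2500, -8.2500
Numerator Σ_{t=1}^{6}(x_t−x̄)(x_{t+2}−x̄) = -148.6250
Denominator Σ(x_t−x̄)² = 307.5000
r_2 = -148.6250 / 307.5000 = -0.483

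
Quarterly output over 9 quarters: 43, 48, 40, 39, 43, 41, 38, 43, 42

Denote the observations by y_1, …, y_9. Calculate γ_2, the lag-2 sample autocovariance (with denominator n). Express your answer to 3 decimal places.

-2.781

Mean ȳ = (43 + 48 + 40 + 39 + 43 + 41 + 38 + 43 + 42)/9 = 41.8889
Σ_{t=1}^{7}(y_t−ȳ)(y_{t+2}−ȳ) = -25.0247
γ_2 = -25.0247 / 9 = -2.781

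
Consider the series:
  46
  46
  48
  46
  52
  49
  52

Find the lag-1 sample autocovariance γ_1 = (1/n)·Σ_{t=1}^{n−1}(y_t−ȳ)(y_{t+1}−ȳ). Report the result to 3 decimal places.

Mean ȳ = (46 + 46 + 48 + 46 + 52 + 49 + 52)/7 = 48.4286
Σ_{t=1}^{6}(y_t−ȳ)(y_{t+1}−ȳ) = 3.3878
γ_1 = 3.3878 / 7 = 0.484

0.484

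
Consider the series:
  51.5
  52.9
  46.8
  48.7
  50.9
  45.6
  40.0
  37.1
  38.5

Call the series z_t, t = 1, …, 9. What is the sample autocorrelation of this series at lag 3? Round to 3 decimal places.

-0.025

Mean z̄ = (51.5 + 52.9 + 46.8 + 48.7 + 50.9 + 45.6 + 40.0 + 37.1 + 38.5)/9 = 45.7778
Σ(z_t−z̄)(z_{t+3}−z̄) = (16.7216) + (36.4816) + (-0.1817) + (-16.8840) + (-44.4495) + (1.2938) = -7.0181
Denominator Σ(z_t−z̄)² = 280.9756
r_3 = -7.0181 / 280.9756 = -0.025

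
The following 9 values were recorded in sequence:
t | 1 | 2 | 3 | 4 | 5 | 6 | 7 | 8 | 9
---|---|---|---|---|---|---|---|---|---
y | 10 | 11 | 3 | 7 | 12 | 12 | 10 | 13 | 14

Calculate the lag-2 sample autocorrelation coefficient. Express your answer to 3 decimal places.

-0.172

Mean ȳ = (10 + 11 + 3 + 7 + 12 + 12 + 10 + 13 + 14)/9 = 10.2222
Numerator Σ_{t=1}^{7}(y_t−ȳ)(y_{t+2}−ȳ) = -15.7654
Denominator Σ(y_t−ȳ)² = 91.5556
r_2 = -15.7654 / 91.5556 = -0.172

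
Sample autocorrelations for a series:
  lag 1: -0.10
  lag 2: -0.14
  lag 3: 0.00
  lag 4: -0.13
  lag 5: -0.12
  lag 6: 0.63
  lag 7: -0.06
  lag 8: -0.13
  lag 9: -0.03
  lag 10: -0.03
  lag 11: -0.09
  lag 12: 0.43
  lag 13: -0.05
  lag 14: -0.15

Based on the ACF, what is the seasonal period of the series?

6

The largest autocorrelation is r_6 = 0.63, with a weaker echo at lag 12 (0.43); the remaining lags stay at or below 0.00.
The dominant spike at lag 6 indicates a seasonal period of 6.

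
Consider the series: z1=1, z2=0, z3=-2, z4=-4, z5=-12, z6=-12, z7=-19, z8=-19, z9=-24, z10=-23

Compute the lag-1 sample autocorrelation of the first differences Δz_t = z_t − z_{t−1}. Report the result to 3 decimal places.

-0.644

First differences Δz: -1, -2, -2, -8, 0, -7, 0, -5, 1
Mean of differences = -2.6667
Numerator Σ(Δz_t−Δz̄)(Δz_{t+1}−Δz̄) = -54.1111
Denominator Σ(Δz_t−Δz̄)² = 84.0000
r_1(Δz) = -54.1111 / 84.0000 = -0.644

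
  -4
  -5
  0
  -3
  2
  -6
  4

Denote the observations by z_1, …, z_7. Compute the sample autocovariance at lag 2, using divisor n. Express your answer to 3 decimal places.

4.773

Mean z̄ = (-4 − 5 + 0 − 3 + 2 − 6 + 4)/7 = -1.7143
Deviations: -2.2857, -3.2857, 1.7143, -1.2857, 3.7143, -4.2857, 5.7143
Σ_{t=1}^{5}(z_t−z̄)(z_{t+2}−z̄) = 33.4082
γ_2 = 33.4082 / 7 = 4.773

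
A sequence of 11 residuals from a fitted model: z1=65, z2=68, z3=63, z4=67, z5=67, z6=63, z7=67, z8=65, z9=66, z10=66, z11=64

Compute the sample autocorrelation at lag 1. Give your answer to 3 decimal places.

Mean z̄ = (65 + 68 + 63 + 67 + 67 + 63 + 67 + 65 + 66 + 66 + 64)/11 = 65.5455
Numerator Σ_{t=1}^{10}(z_t−z̄)(z_{t+1}−z̄) = -18.1157
Denominator Σ(z_t−z̄)² = 28.7273
r_1 = -18.1157 / 28.7273 = -0.631

-0.631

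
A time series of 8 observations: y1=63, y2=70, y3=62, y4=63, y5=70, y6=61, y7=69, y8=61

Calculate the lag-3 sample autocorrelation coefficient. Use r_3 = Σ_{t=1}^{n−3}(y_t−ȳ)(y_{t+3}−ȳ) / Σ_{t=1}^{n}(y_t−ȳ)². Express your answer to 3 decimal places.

Mean ȳ = (63 + 70 + 62 + 63 + 70 + 61 + 69 + 61)/8 = 64.8750
Deviations from mean: -1.8750, 5.1250, -2.8750, -1.8750, 5.1250, -3.8750, 4.1250, -3.8750
Numerator Σ_{t=1}^{5}(y_t−ȳ)(y_{t+3}−ȳ) = 13.3281
Denominator Σ(y_t−ȳ)² = 114.8750
r_3 = 13.3281 / 114.8750 = 0.116

0.116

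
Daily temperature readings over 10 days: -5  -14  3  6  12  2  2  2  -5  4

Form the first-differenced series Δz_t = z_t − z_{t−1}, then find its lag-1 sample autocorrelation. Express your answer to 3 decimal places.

First differences Δz: -9, 17, 3, 6, -10, 0, 0, -7, 9
Mean of differences = 1.0000
Numerator Σ(Δz_t−Δz̄)(Δz_{t+1}−Δz̄) = -217.0000
Denominator Σ(Δz_t−Δz̄)² = 636.0000
r_1(Δz) = -217.0000 / 636.0000 = -0.341

-0.341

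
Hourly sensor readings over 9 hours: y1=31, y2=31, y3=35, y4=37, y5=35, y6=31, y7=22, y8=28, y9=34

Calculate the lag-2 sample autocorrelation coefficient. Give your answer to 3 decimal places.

Mean ȳ = (31 + 31 + 35 + 37 + 35 + 31 + 22 + 28 + 34)/9 = 31.5556
Σ(y_t−ȳ)(y_{t+2}−ȳ) = (-1.9136) + (-3.0247) + (11.8642) + (-3.0247) + (-32.9136) + (1.9753) + (-23.3580) = -50.3951
Denominator Σ(y_t−ȳ)² = 164.2222
r_2 = -50.3951 / 164.2222 = -0.307

-0.307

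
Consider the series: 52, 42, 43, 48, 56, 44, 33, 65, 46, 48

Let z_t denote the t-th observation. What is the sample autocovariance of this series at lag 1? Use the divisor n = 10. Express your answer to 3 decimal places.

Mean z̄ = (52 + 42 + 43 + 48 + 56 + 44 + 33 + 65 + 46 + 48)/10 = 47.7000
Σ_{t=1}^{9}(z_t−z̄)(z_{t+1}−z̄) = -257.1900
γ_1 = -257.1900 / 10 = -25.719

-25.719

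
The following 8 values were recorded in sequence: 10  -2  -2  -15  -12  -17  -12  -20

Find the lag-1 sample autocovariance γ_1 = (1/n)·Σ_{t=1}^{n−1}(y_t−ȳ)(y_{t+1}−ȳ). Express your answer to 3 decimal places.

Mean ȳ = (10 − 2 − 2 − 15 − 12 − 17 − 12 − 20)/8 = -8.7500
Deviations: 18.7500, 6.7500, 6.7500, -6.2500, -3.2500, -8.2500, -3.2500, -11.2500
Σ_{t=1}^{7}(y_t−ȳ)(y_{t+1}−ȳ) = 240.4375
γ_1 = 240.4375 / 8 = 30.055

30.055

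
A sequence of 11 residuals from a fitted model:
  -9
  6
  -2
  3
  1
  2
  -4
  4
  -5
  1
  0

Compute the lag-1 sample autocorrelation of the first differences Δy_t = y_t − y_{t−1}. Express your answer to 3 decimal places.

-0.670

First differences Δy: 15, -8, 5, -2, 1, -6, 8, -9, 6, -1
Mean of differences = 0.9000
Numerator Σ(Δy_t−Δȳ)(Δy_{t+1}−Δȳ) = -354.3100
Denominator Σ(Δy_t−Δȳ)² = 528.9000
r_1(Δy) = -354.3100 / 528.9000 = -0.670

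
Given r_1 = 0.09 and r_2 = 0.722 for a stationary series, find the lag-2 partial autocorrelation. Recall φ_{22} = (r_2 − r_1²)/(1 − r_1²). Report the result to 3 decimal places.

0.720

φ_{22} = (r_2 − r_1²) / (1 − r_1²)
r_1² = (0.09)² = 0.0081
Numerator = 0.722 − 0.0081 = 0.7139; denominator = 1 − 0.0081 = 0.9919
φ_{22} = 0.7139 / 0.9919 = 0.720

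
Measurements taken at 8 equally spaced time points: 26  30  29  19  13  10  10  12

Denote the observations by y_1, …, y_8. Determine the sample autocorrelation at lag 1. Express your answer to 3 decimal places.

Mean ȳ = (26 + 30 + 29 + 19 + 13 + 10 + 10 + 12)/8 = 18.6250
Σ(y_t−ȳ)(y_{t+1}−ȳ) = (83.8906) + (118.0156) + (3.8906) + (-2.1094) + (48.5156) + (74.3906) + (57.1406) = 383.7344
Denominator Σ(y_t−ȳ)² = 515.8750
r_1 = 383.7344 / 515.8750 = 0.744

0.744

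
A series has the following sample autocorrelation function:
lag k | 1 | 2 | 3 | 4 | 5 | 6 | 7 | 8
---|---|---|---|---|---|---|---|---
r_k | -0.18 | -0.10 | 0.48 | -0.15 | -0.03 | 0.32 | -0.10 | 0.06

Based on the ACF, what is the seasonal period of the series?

The largest autocorrelation is r_3 = 0.48, with a weaker echo at lag 6 (0.32); the remaining lags stay at or below 0.06.
The dominant spike at lag 3 indicates a seasonal period of 3.

3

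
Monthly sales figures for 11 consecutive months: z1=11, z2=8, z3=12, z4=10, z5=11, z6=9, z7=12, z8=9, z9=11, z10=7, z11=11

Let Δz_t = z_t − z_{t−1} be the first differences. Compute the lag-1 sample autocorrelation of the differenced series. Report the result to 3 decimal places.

First differences Δz: -3, 4, -2, 1, -2, 3, -3, 2, -4, 4
Mean of differences = 0.0000
Numerator Σ(Δz_t−Δz̄)(Δz_{t+1}−Δz̄) = -69.0000
Denominator Σ(Δz_t−Δz̄)² = 88.0000
r_1(Δz) = -69.0000 / 88.0000 = -0.784

-0.784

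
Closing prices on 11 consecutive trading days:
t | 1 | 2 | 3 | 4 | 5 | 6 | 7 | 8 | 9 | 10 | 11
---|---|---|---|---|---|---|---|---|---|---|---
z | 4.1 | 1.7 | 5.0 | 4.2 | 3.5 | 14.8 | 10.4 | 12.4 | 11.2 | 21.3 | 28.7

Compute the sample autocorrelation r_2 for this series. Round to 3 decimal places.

Mean z̄ = (4.1 + 1.7 + 5.0 + 4.2 + 3.5 + 14.8 + 10.4 + 12.4 + 11.2 + 21.3 + 28.7)/11 = 10.6636
Numerator Σ_{t=1}^{9}(z_t−z̄)(z_{t+2}−z̄) = 146.0201
Denominator Σ(z_t−z̄)² = 707.5255
r_2 = 146.0201 / 707.5255 = 0.206

0.206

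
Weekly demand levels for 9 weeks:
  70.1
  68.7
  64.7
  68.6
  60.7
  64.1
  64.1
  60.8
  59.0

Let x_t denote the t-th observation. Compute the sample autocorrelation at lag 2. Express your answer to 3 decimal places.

Mean x̄ = (70.1 + 68.7 + 64.7 + 68.6 + 60.7 + 64.1 + 64.1 + 60.8 + 59.0)/9 = 64.5333
Numerator Σ_{t=1}^{7}(x_t−x̄)(x_{t+2}−x̄) = 21.1478
Denominator Σ(x_t−x̄)² = 124.5400
r_2 = 21.1478 / 124.5400 = 0.170

0.170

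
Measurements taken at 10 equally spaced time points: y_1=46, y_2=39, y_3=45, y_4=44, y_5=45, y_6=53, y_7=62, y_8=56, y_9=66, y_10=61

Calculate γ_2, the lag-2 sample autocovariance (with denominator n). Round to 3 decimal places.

29.472

Mean ȳ = (46 + 39 + 45 + 44 + 45 + 53 + 62 + 56 + 66 + 61)/10 = 51.7000
Σ_{t=1}^{8}(y_t−ȳ)(y_{t+2}−ȳ) = 294.7200
γ_2 = 294.7200 / 10 = 29.472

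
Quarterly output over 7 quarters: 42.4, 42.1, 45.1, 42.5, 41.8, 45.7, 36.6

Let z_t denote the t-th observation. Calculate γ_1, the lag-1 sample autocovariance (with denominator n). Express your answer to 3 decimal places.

-3.040

Mean z̄ = (42.4 + 42.1 + 45.1 + 42.5 + 41.8 + 45.7 + 36.6)/7 = 42.3143
Σ_{t=1}^{6}(z_t−z̄)(z_{t+1}−z̄) = -21.2816
γ_1 = -21.2816 / 7 = -3.040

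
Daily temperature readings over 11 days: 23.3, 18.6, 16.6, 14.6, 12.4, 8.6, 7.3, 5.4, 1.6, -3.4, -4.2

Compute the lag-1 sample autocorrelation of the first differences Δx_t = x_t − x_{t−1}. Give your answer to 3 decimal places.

First differences Δx: -4.7, -2.0, -2.0, -2.2, -3.8, -1.3, -1.9, -3.8, -5.0, -0.8
Mean of differences = -2.7500
Numerator Σ(Δx_t−Δx̄)(Δx_{t+1}−Δx̄) = -4.2725
Denominator Σ(Δx_t−Δx̄)² = 19.1250
r_1(Δx) = -4.2725 / 19.1250 = -0.223

-0.223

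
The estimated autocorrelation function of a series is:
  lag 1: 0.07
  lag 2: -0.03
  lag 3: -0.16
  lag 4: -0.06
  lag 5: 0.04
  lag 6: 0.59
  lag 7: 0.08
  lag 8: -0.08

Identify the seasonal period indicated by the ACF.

The largest autocorrelation is r_6 = 0.59; the remaining lags stay at or below 0.08.
The dominant spike at lag 6 indicates a seasonal period of 6.

6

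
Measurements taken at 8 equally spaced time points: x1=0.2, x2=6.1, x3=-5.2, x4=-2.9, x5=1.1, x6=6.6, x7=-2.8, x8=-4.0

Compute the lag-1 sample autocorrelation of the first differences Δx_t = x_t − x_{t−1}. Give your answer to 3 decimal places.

-0.357

First differences Δx: 5.9, -11.3, 2.3, 4.0, 5.5, -9.4, -1.2
Mean of differences = -0.6000
Numerator Σ(Δx_t−Δx̄)(Δx_{t+1}−Δx̄) = -107.5800
Denominator Σ(Δx_t−Δx̄)² = 301.3200
r_1(Δx) = -107.5800 / 301.3200 = -0.357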